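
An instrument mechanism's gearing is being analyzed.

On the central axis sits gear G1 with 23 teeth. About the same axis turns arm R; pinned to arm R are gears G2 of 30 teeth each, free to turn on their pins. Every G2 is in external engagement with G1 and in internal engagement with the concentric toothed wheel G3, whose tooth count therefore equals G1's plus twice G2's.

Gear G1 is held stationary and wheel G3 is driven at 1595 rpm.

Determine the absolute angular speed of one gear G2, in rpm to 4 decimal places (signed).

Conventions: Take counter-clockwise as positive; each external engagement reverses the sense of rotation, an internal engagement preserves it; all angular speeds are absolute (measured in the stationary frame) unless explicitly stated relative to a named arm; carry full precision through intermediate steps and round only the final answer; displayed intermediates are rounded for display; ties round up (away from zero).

+2206.4167 rpm

topology: planetary set — G1 23T / G2 30T / G3 83T, arm = carrier (Willis)
normalise by the input: solve with ω_ring = 1, then scale by 1595 rpm
ring teeth: 23 + 2·30 = 83
23(ω_sun−ω_arm) = −83(ω_ring−ω_arm),  ω_sun = 0, ω_ring = 1
23(0−ω_arm) = −83(1−ω_arm)  ⇒  106·ω_arm = 83  ⇒  ω_arm = 83/106
sun–planet mesh: 23·(0−83/106) = −30·(ω_p−ω_arm)  ⇒  ω_p−ω_arm = 1909/3180
ω_p = 83/106 + 1909/3180 = 83/60
scale: ω_p = 83/60 × 1595 rpm = +2206.4167 rpm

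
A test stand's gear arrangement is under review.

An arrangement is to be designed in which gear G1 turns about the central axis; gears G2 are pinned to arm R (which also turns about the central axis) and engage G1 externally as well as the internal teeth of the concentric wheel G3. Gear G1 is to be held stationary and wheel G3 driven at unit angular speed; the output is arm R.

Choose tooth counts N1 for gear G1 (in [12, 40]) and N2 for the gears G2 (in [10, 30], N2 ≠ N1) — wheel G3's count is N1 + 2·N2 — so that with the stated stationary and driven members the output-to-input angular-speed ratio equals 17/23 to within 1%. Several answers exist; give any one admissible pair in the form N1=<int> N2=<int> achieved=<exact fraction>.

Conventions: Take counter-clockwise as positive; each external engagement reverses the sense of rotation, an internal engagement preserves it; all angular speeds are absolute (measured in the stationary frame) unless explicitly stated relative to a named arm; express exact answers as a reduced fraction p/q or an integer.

planetary set to be sized for 17/23 (Willis relation)
Willis with ω_sun = 0: ω_arm/ω_ring = N3/(N1+N3); set equal to 17/23  ⇒  N3/N1 = (17/23)/(1 − 17/23) = 17/6
N3 = N1 + 2·N2  ⇒  N2/N1 = (N3/N1 − 1)/2 = (17/6 − 1)/2 = 11/12
smallest multiple with N1 ≥ 12 and N2 ≥ 10: k = 1  ⇒  N1 = 1·12 = 12, N2 = 1·11 = 11 (N1 ≤ 40, N2 ≤ 30, N2 ≠ N1 ✓), N3 = 12 + 2·11 = 34
check: N3/(N1+N3) with N1 = 12, N3 = 34 gives 17/23; |achieved − target| = 0 ≤ 17/2300 ✓

N1=12 N2=11 achieved=17/23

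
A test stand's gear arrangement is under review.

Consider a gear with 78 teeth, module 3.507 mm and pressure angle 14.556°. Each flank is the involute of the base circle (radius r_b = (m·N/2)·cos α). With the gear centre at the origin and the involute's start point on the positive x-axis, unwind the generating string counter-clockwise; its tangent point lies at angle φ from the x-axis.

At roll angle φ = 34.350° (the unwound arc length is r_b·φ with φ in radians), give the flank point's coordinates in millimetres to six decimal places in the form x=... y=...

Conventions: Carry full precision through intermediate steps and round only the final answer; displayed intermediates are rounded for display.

x=154.078334 y=9.171332

recognized (one wheel, involute flank): single-mesh tooth geometry, m = 3.507, N = 78
pitch radius r_p = m·N/2 = 3.507·78/2 = 136.773000
base radius r_b = r_p·cos α = 136.773000·cos 14.556° = 132.382923
roll angle φ = 34.350° = 0.59952060 rad
x = r_b·(cos φ + φ·sin φ) = 154.078334
y = r_b·(sin φ − φ·cos φ) = 9.171332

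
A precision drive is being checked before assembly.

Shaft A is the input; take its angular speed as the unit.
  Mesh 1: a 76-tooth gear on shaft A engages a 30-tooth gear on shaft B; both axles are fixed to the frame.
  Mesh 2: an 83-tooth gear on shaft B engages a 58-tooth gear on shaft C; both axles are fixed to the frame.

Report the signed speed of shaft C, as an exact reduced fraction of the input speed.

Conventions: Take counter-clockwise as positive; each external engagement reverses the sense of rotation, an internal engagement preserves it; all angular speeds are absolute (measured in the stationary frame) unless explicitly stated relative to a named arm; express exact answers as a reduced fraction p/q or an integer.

1577/435

2-mesh fixed-axis compound train (all bearings frame-fixed)
mesh 1 [76T→30T]: |ω|/ω_in = 1×76/30 = 38/15, sense flips to −
mesh 2 [83T→58T]: |ω|/ω_in = (38/15)×83/58 = 1577/435, sense flips to +
signed output speed (× input speed) = 1577/435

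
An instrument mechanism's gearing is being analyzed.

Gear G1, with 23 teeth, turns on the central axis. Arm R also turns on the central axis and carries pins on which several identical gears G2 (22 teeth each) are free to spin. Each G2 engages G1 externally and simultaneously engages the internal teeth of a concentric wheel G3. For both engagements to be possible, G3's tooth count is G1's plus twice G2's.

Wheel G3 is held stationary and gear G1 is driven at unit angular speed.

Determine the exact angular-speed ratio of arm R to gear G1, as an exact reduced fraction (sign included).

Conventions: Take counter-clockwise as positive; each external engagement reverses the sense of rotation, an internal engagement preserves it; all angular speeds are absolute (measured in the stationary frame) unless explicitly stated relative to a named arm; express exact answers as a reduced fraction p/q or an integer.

recognized (axles ride arm R): planetary set, 23/22/67 teeth
ring teeth: 23 + 2·22 = 67
23(ω_sun−ω_arm) = −67(ω_ring−ω_arm),  ω_ring = 0, ω_sun = 1
23(1−ω_arm) = −67(0−ω_arm)  ⇒  90·ω_arm = 23  ⇒  ω_arm = 23/90
ω_out/ω_in = 23/90

23/90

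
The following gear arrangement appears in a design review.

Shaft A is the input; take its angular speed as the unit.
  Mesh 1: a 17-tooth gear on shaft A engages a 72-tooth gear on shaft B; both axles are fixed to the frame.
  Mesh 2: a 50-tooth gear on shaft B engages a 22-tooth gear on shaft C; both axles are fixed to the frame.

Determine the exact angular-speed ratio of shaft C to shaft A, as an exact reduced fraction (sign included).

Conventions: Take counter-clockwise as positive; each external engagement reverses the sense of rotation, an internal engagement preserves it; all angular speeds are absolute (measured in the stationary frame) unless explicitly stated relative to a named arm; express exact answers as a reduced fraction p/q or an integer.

425/792

class = fixed-axis compound train [2 meshes; 2 ratios multiply, 2 sense flips]
mesh 1 [17T→72T]: running ratio 17/72, sense −
mesh 2 [50T→22T]: running ratio 425/792, sense +
ω_out/ω_in = 425/792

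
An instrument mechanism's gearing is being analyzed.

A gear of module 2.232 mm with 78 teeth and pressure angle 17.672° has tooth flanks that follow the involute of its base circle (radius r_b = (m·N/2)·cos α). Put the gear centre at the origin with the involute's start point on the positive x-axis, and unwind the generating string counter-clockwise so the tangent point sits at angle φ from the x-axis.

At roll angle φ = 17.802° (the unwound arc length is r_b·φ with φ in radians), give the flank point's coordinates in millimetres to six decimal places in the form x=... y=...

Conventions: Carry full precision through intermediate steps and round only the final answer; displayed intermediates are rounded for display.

topology: single-mesh involute geometry — m = 2.232, N = 78
pitch radius r_p = m·N/2 = 2.232·78/2 = 87.048000
base radius r_b = r_p·cos α = 87.048000·cos 17.672° = 82.940200
roll angle φ = 17.802° = 0.31070351 rad
x = r_b·(cos φ + φ·sin φ) = 86.847484
y = r_b·(sin φ − φ·cos φ) = 0.821266

x=86.847484 y=0.821266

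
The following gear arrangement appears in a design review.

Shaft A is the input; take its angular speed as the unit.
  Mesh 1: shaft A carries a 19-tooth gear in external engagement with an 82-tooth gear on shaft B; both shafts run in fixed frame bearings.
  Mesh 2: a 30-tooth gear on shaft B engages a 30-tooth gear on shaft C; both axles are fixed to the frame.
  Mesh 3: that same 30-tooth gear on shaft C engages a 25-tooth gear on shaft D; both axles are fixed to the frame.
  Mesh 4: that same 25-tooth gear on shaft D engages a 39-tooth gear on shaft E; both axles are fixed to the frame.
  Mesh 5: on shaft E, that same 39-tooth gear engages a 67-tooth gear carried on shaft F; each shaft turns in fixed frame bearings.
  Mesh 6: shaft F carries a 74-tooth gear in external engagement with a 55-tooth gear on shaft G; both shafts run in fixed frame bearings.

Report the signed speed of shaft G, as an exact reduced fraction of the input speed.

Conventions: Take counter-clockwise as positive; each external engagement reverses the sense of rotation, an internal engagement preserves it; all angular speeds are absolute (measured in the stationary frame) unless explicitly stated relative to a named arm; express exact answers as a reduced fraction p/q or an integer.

4218/30217

6-mesh fixed-axis compound train (all bearings frame-fixed)
mesh 1 [19T→82T]: |ω|/ω_in = 1×19/82 = 19/82, sense flips to −
mesh 2 [30T→30T]: |ω|/ω_in = (19/82)×30/30 = 19/82, sense flips to +
mesh 3 [30T→25T]: |ω|/ω_in = (19/82)×30/25 = 57/205, sense flips to −
mesh 4 [25T→39T]: |ω|/ω_in = (57/205)×25/39 = 95/533, sense flips to +
mesh 5 [39T→67T]: |ω|/ω_in = (95/533)×39/67 = 285/2747, sense flips to −
mesh 6 [74T→55T]: |ω|/ω_in = (285/2747)×74/55 = 4218/30217, sense flips to +
signed output speed (× input speed) = 4218/30217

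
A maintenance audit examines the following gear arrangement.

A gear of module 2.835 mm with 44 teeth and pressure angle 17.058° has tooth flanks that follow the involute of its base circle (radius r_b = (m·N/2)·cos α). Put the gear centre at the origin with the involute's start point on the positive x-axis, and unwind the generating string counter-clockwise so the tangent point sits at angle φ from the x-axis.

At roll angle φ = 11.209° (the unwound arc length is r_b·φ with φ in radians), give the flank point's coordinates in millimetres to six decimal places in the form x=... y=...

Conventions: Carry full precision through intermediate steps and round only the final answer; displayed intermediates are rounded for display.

topology: single-mesh involute geometry — m = 2.835, N = 44
pitch radius r_p = m·N/2 = 2.835·44/2 = 62.370000
base radius r_b = r_p·cos α = 62.370000·cos 17.058° = 59.626238
roll angle φ = 11.209° = 0.19563396 rad
x = r_b·(cos φ + φ·sin φ) = 60.756370
y = r_b·(sin φ − φ·cos φ) = 0.148247

x=60.756370 y=0.148247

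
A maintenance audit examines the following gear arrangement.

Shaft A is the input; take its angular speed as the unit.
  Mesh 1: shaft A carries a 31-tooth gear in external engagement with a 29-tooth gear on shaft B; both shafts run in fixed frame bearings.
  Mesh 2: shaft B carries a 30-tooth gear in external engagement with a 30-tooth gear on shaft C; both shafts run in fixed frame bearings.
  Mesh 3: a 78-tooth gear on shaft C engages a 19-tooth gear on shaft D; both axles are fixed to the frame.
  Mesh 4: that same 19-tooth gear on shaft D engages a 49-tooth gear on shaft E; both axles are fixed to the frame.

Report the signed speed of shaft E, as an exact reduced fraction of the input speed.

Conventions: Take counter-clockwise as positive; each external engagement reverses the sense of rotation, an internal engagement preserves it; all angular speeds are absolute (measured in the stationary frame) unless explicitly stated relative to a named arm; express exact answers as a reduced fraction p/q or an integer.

4-mesh fixed-axis compound train (all bearings frame-fixed)
mesh 1 [31T→29T]: |ω|/ω_in = 1×31/29 = 31/29, sense flips to −
mesh 2 [30T→30T]: |ω|/ω_in = (31/29)×30/30 = 31/29, sense flips to +
mesh 3 [78T→19T]: |ω|/ω_in = (31/29)×78/19 = 2418/551, sense flips to −
mesh 4 [19T→49T]: |ω|/ω_in = (2418/551)×19/49 = 2418/1421, sense flips to +
signed output speed (× input speed) = 2418/1421

2418/1421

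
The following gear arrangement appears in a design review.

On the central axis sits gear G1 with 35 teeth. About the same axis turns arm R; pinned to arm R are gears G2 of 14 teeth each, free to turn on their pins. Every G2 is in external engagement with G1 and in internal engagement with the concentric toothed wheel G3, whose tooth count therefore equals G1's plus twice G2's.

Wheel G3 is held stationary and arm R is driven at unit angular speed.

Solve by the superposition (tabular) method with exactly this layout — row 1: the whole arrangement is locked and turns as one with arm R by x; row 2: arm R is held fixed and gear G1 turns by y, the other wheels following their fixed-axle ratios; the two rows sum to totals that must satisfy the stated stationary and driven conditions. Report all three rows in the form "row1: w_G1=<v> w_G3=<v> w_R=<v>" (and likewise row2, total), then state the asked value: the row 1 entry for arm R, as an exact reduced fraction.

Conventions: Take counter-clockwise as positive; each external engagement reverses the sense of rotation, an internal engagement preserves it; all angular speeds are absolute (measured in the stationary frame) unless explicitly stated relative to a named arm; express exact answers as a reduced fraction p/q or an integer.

row1: w_G1=1 w_G3=1 w_R=1
row2: w_G1=9/5 w_G3=-1 w_R=0
total: w_G1=14/5 w_G3=0 w_R=1
asked value: 1

recognized (axles ride arm R): planetary set, 35/14/63 teeth
superposition row 1 [locked train]: every member turns x
superposition row 2 [arm held]: sun y, ring −(35/63)·y, arm 0
boundary: total ω_ring = x − (35/63)·y = 0 and total ω_arm = x = 1  ⇒  y = 9/5, x = 1
row 2 ring = −(35/63)·9/5 = -1
totals (row 1 + row 2): sun 1 + 9/5 = 14/5, ring 1 + (-1) = 0, arm 1 + 0 = 1
asked cell (row1, arm) = 1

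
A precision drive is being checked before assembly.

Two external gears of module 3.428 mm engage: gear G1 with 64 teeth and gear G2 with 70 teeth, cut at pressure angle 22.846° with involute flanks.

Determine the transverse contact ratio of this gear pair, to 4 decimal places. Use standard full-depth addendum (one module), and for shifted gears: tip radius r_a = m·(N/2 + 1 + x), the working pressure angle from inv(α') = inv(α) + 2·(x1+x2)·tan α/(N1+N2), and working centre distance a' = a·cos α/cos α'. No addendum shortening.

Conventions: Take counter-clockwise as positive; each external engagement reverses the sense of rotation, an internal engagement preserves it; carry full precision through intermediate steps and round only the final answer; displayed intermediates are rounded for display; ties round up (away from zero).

recognized (one external pair, fixed centres): single-mesh tooth geometry, m = 3.428, N1 = 64, N2 = 70
base radii: r_b1 = 101.090539, r_b2 = 110.567777
tip radii: r_a1 = 113.124000, r_a2 = 123.408000
no profile shift: α' = α, a' = a
action lengths: √(r_a1²−r_b1²) = 50.771471, √(r_a2²−r_b2²) = 54.811505
base pitch p_b = π·m·cos α = 9.924540
CR = (50.771471 + 54.811505 − 229.676000·sin 22.84600°)/9.924540 = 1.653476
contact ratio ≈ 1.6535

1.6535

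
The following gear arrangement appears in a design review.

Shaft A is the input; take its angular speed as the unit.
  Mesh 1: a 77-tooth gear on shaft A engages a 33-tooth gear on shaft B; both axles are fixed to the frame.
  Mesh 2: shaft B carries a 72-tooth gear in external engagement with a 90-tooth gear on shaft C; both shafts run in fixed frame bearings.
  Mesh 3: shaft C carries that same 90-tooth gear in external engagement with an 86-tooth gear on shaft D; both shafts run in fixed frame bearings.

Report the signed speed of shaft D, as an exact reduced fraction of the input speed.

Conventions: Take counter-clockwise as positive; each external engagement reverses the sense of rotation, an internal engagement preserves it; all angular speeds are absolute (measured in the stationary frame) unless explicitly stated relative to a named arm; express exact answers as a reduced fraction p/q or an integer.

-84/43

3-mesh fixed-axis compound train (all bearings frame-fixed)
mesh 1 [77T→33T]: |ω|/ω_in = 1×77/33 = 7/3, sense flips to −
mesh 2 [72T→90T]: |ω|/ω_in = (7/3)×72/90 = 28/15, sense flips to +
mesh 3 [90T→86T]: |ω|/ω_in = (28/15)×90/86 = 84/43, sense flips to −
signed output speed (× input speed) = -84/43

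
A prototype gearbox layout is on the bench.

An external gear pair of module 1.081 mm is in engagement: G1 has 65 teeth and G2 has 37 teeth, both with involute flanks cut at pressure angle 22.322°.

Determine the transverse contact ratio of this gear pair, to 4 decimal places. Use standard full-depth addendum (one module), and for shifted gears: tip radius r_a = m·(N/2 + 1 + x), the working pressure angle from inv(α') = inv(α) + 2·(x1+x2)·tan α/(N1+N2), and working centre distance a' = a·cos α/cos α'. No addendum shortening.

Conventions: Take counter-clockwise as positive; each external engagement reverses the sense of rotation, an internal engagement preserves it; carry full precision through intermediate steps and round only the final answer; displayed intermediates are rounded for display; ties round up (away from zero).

class = single-mesh tooth geometry [involute pair 65T × 37T, m = 1.081]
base radii: r_b1 = 32.499809, r_b2 = 18.499891
tip radii: r_a1 = 36.213500, r_a2 = 21.079500
no profile shift: α' = α, a' = a
action lengths: √(r_a1²−r_b1²) = 15.974354, √(r_a2²−r_b2²) = 10.104422
base pitch p_b = π·m·cos α = 3.141574
CR = (15.974354 + 10.104422 − 55.131000·sin 22.32200°)/3.141574 = 1.635930
contact ratio ≈ 1.6359

1.6359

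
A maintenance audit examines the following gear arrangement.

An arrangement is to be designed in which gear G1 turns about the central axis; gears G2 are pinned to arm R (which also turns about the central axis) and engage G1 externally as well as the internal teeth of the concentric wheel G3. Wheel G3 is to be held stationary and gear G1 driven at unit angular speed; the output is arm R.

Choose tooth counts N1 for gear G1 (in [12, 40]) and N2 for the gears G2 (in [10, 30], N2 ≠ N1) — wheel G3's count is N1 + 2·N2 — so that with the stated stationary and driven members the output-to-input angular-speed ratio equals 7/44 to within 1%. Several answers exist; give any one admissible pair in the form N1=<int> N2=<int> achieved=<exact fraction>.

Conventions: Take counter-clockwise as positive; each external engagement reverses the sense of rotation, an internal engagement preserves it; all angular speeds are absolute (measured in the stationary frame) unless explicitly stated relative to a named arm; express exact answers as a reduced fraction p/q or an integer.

N1=14 N2=30 achieved=7/44

design class (target 7/44): planetary set
Willis with ω_ring = 0: ω_arm/ω_sun = N1/(N1+N3); set equal to 7/44  ⇒  N3/N1 = 1/(7/44) − 1 = 37/7
N3 = N1 + 2·N2  ⇒  N2/N1 = (N3/N1 − 1)/2 = (37/7 − 1)/2 = 15/7
smallest multiple with N1 ≥ 12 and N2 ≥ 10: k = 2  ⇒  N1 = 2·7 = 14, N2 = 2·15 = 30 (N1 ≤ 40, N2 ≤ 30, N2 ≠ N1 ✓), N3 = 14 + 2·30 = 74
check: N1/(N1+N3) with N1 = 14, N3 = 74 gives 7/44; |achieved − target| = 0 ≤ 7/4400 ✓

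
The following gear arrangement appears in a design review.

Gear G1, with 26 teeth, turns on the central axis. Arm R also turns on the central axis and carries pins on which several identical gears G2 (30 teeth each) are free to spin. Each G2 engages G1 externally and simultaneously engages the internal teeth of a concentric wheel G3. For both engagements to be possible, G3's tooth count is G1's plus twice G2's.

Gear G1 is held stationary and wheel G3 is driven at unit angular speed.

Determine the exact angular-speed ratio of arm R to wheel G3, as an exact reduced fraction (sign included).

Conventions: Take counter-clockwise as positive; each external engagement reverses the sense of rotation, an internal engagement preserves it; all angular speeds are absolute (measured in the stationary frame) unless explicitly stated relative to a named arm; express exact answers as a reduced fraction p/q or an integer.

43/56

recognized (axles ride arm R): planetary set, 26/30/86 teeth
ring teeth: 26 + 2·30 = 86
26(ω_sun−ω_arm) = −86(ω_ring−ω_arm),  ω_sun = 0, ω_ring = 1
26(0−ω_arm) = −86(1−ω_arm)  ⇒  112·ω_arm = 86  ⇒  ω_arm = 43/56
ω_out/ω_in = 43/56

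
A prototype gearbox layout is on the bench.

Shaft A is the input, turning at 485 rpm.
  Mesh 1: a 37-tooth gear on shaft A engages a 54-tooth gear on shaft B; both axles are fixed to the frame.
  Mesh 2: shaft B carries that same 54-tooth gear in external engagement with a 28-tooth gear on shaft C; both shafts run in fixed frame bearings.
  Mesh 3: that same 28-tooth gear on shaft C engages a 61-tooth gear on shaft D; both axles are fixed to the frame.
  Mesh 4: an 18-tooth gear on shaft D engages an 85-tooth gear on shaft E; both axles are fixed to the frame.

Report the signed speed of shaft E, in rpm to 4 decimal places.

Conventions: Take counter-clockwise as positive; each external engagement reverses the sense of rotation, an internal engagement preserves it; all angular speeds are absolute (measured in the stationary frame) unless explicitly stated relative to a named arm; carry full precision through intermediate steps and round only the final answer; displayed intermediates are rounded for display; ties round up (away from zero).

topology: fixed-axis compound train — 4 meshes, A→E
mesh 1 [37T→54T]: ω = 485.0000×37/54 = 332.3148 rpm, sense flips to −
mesh 2 [54T→28T]: ω = 332.3148×54/28 = 640.8929 rpm, sense flips to +
mesh 3 [28T→61T]: ω = 640.8929×28/61 = 294.1803 rpm, sense flips to −
mesh 4 [18T→85T]: ω = 294.1803×18/85 = 62.2970 rpm, sense flips to +
signed output speed = +62.2970 rpm

+62.2970 rpm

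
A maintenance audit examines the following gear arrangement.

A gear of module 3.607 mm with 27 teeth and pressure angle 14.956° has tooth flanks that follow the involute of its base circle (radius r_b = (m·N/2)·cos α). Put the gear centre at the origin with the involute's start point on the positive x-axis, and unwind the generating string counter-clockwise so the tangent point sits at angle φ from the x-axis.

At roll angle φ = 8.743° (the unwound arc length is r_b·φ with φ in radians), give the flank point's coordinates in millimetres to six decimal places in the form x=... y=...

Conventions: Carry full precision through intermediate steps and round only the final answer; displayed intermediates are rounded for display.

class = single-mesh tooth geometry [base-circle involute, m = 3.607, 27T]
pitch radius r_p = m·N/2 = 3.607·27/2 = 48.694500
base radius r_b = r_p·cos α = 48.694500·cos 14.956° = 47.044940
roll angle φ = 8.743° = 0.15259414 rad
x = r_b·(cos φ + φ·sin φ) = 47.589475
y = r_b·(sin φ − φ·cos φ) = 0.055590

x=47.589475 y=0.055590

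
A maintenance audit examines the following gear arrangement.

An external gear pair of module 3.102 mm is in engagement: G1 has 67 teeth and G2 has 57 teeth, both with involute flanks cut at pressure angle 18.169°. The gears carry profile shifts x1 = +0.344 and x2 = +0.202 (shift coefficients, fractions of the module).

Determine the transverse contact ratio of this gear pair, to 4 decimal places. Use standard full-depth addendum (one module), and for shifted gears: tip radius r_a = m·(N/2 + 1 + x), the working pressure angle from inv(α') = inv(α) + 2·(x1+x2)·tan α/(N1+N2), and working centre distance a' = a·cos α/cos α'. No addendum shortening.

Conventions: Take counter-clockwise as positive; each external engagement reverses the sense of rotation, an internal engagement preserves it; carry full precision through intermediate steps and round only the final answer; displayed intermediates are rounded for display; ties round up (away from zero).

1.8164

single-mesh involute tooth geometry (67T engaging 57T at module 3.102)
base radii: r_b1 = 98.735792, r_b2 = 83.999107
tip radii: r_a1 = 108.086088, r_a2 = 92.135604
inv(α') = inv(18.169°) + 2·(+0.344+0.202)·tan α/(67+57) = 0.01396510  ⇒  α' = 19.58447°
a' = a·cos α / cos α' = 192.3240·cos 18.169°/cos 19.58447° = 193.955544
action lengths: √(r_a1²−r_b1²) = 43.975513, √(r_a2²−r_b2²) = 37.856566
base pitch p_b = π·m·cos α = 9.259333
CR = (43.975513 + 37.856566 − 193.955544·sin 19.58447°)/9.259333 = 1.816430
contact ratio ≈ 1.8164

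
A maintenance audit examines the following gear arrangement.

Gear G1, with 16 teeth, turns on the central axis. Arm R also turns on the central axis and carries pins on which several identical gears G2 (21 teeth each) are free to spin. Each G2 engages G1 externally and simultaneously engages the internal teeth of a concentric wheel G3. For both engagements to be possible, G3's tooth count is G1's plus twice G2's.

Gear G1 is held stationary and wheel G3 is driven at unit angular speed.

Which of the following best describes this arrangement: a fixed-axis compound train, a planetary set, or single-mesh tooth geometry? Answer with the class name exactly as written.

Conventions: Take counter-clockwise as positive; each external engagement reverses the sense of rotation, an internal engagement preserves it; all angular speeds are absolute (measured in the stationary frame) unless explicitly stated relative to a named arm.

class = planetary set [G3 = 16+2·21 = 58; Willis about the carrier]
classification: planetary set

planetary set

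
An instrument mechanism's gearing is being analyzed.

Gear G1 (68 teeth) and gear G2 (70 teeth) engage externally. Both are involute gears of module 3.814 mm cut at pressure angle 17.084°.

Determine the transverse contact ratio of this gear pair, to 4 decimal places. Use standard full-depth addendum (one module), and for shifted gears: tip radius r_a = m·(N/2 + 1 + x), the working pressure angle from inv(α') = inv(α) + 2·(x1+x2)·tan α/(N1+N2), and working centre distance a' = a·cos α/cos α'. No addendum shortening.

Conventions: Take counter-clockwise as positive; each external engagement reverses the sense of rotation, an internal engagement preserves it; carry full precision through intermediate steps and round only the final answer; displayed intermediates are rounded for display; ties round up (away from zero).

2.0028

recognized (one external pair, fixed centres): single-mesh tooth geometry, m = 3.814, N1 = 68, N2 = 70
base radii: r_b1 = 123.954058, r_b2 = 127.599766
tip radii: r_a1 = 133.490000, r_a2 = 137.304000
no profile shift: α' = α, a' = a
action lengths: √(r_a1²−r_b1²) = 49.547670, √(r_a2²−r_b2²) = 50.701955
base pitch p_b = π·m·cos α = 11.453328
CR = (49.547670 + 50.701955 − 263.166000·sin 17.08400°)/11.453328 = 2.002776
contact ratio ≈ 2.0028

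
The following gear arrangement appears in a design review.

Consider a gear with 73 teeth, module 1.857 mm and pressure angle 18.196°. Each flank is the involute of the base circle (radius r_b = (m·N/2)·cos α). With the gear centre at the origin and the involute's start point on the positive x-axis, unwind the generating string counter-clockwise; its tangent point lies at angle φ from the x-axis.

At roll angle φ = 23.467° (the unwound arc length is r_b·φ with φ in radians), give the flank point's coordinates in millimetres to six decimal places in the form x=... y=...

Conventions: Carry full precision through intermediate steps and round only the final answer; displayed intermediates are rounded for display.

recognized (one wheel, involute flank): single-mesh tooth geometry, m = 1.857, N = 73
pitch radius r_p = m·N/2 = 1.857·73/2 = 67.780500
base radius r_b = r_p·cos α = 67.780500·cos 18.196° = 64.391058
roll angle φ = 23.467° = 0.40957642 rad
x = r_b·(cos φ + φ·sin φ) = 69.567548
y = r_b·(sin φ − φ·cos φ) = 1.450127

x=69.567548 y=1.450127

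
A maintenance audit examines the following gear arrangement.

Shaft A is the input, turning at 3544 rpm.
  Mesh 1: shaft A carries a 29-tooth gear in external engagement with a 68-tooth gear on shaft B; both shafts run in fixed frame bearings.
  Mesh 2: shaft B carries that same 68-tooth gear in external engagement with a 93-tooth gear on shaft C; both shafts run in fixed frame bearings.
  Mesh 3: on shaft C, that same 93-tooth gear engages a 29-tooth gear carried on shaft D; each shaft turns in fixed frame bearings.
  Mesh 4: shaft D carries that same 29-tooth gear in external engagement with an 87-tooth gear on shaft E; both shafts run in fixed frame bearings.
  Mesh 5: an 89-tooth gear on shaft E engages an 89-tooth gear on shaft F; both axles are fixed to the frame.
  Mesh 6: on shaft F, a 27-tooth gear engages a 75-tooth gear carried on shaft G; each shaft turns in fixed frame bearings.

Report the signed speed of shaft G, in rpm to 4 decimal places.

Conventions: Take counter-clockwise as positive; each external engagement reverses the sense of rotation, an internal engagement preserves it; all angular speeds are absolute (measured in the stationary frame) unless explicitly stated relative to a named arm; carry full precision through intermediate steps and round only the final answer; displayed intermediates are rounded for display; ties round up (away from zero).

topology: fixed-axis compound train — 6 meshes, A→G
mesh 1 [29T→68T]: ω = 3544.0000×29/68 = 1511.4118 rpm, sense flips to −
mesh 2 [68T→93T]: ω = 1511.4118×68/93 = 1105.1183 rpm, sense flips to +
mesh 3 [93T→29T]: ω = 1105.1183×93/29 = 3544.0000 rpm, sense flips to −
mesh 4 [29T→87T]: ω = 3544.0000×29/87 = 1181.3333 rpm, sense flips to +
mesh 5 [89T→89T]: ω = 1181.3333×89/89 = 1181.3333 rpm, sense flips to −
mesh 6 [27T→75T]: ω = 1181.3333×27/75 = 425.2800 rpm, sense flips to +
signed output speed = +425.2800 rpm

+425.2800 rpm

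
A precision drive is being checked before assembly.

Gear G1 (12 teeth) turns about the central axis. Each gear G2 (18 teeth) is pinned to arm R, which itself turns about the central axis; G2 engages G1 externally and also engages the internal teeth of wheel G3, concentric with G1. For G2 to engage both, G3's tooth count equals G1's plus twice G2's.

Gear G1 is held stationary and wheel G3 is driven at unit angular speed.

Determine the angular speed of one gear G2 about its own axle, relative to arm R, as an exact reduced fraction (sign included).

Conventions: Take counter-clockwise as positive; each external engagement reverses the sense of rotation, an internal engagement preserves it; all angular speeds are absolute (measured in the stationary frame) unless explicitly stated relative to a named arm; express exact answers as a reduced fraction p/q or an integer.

8/15

planetary set (12T centre, 18T on arm, 48T internal) — Willis relation
ring teeth: 12 + 2·18 = 48
12(ω_sun−ω_arm) = −48(ω_ring−ω_arm),  ω_sun = 0, ω_ring = 1
12(0−ω_arm) = −48(1−ω_arm)  ⇒  60·ω_arm = 48  ⇒  ω_arm = 4/5
sun–planet mesh: 12·(0−4/5) = −18·(ω_p−ω_arm)  ⇒  ω_p−ω_arm = 8/15
exact speed ratio = 8/15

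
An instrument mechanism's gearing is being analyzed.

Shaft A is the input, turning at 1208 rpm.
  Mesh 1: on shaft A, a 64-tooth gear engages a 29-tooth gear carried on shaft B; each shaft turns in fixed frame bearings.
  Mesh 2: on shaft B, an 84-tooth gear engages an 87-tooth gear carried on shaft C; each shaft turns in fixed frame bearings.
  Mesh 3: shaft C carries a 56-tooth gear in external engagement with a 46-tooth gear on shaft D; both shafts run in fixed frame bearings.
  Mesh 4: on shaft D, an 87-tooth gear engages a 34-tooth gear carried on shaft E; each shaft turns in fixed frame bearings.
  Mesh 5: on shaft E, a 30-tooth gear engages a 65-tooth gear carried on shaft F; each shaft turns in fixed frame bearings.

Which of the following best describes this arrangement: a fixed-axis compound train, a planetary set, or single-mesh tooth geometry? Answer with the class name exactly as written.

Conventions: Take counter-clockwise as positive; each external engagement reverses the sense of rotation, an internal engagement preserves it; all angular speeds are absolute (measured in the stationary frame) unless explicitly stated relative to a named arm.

fixed-axis compound train

class = fixed-axis compound train [5 meshes; 5 ratios multiply, 5 sense flips]
classification: fixed-axis compound train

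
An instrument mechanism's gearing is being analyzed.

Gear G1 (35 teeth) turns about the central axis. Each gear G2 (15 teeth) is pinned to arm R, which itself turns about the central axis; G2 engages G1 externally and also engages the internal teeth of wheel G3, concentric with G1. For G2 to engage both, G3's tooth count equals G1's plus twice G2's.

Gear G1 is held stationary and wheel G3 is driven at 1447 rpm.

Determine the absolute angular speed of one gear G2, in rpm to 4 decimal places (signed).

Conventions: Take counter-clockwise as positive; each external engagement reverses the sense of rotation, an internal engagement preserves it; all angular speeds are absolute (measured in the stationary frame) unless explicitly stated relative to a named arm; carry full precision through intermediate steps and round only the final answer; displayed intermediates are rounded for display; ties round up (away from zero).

+3135.1667 rpm

class = planetary set [G3 = 35+2·15 = 65; Willis about the carrier]
normalise by the input: solve with ω_ring = 1, then scale by 1447 rpm
ring teeth: 35 + 2·15 = 65
35(ω_sun−ω_arm) = −65(ω_ring−ω_arm),  ω_sun = 0, ω_ring = 1
35(0−ω_arm) = −65(1−ω_arm)  ⇒  100·ω_arm = 65  ⇒  ω_arm = 13/20
sun–planet mesh: 35·(0−13/20) = −15·(ω_p−ω_arm)  ⇒  ω_p−ω_arm = 91/60
ω_p = 13/20 + 91/60 = 13/6
scale: ω_p = 13/6 × 1447 rpm = +3135.1667 rpm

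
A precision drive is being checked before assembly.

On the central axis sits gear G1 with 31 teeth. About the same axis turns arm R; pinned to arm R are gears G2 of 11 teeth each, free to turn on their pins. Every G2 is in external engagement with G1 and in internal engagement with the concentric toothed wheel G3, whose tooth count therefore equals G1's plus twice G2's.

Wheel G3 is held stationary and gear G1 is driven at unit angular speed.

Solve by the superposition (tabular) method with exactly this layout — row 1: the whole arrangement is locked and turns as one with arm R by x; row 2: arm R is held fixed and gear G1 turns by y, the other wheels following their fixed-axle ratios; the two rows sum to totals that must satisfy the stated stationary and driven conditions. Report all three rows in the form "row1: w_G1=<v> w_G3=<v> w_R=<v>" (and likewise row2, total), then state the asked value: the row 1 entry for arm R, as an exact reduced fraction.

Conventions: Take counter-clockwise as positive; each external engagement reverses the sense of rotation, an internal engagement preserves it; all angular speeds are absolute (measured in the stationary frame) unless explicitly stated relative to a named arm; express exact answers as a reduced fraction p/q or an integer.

class = planetary set [G3 = 31+2·11 = 53; Willis about the carrier]
row 1 (train locked, turned with arm): all members turn x
row 2 — arm fixed, fixed-axis ratios: sun y, ring −(31/53)·y, arm 0
boundary: total ω_ring = x − (31/53)·y = 0 and total ω_sun = x + y = 1  ⇒  y = 53/84, x = 31/84
row 2 ring = −(31/53)·53/84 = -31/84
totals (row 1 + row 2): sun 31/84 + 53/84 = 1, ring 31/84 + (-31/84) = 0, arm 31/84 + 0 = 31/84
asked cell (row1, arm) = 31/84

row1: w_G1=31/84 w_G3=31/84 w_R=31/84
row2: w_G1=53/84 w_G3=-31/84 w_R=0
total: w_G1=1 w_G3=0 w_R=31/84
asked value: 31/84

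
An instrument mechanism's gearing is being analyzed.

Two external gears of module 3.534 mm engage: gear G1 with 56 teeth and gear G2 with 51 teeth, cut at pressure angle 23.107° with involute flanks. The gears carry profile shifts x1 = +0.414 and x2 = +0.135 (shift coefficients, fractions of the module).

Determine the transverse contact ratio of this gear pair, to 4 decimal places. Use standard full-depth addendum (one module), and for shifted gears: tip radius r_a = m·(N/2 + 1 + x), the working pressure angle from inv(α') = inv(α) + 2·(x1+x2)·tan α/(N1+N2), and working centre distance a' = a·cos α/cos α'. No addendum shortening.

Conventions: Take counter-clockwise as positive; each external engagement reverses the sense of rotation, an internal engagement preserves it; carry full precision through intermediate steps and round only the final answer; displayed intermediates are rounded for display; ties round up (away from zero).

single-mesh involute tooth geometry (56T engaging 51T at module 3.534)
base radii: r_b1 = 91.013433, r_b2 = 82.887234
tip radii: r_a1 = 103.949076, r_a2 = 94.128090
inv(α') = inv(23.107°) + 2·(+0.414+0.135)·tan α/(56+51) = 0.02776578  ⇒  α' = 24.40167°
a' = a·cos α / cos α' = 189.0690·cos 23.107°/cos 24.40167° = 190.958700
action lengths: √(r_a1²−r_b1²) = 50.219174, √(r_a2²−r_b2²) = 44.607217
base pitch p_b = π·m·cos α = 10.211683
CR = (50.219174 + 44.607217 − 190.958700·sin 24.40167°)/10.211683 = 1.560510
contact ratio ≈ 1.5605

1.5605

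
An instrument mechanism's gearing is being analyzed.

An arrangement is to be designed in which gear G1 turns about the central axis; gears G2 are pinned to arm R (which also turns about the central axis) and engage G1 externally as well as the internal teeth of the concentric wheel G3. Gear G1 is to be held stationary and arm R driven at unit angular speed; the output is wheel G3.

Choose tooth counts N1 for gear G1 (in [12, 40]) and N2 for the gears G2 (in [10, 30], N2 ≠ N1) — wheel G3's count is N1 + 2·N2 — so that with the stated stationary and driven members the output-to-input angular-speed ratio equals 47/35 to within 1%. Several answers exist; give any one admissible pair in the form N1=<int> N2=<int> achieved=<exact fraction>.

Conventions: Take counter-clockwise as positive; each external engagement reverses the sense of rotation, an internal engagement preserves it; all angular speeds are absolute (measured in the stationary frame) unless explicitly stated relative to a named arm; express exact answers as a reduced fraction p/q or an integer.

planetary set to be sized for 47/35 (Willis relation)
Willis with ω_sun = 0: ω_ring/ω_arm = (N1+N3)/N3; set equal to 47/35  ⇒  N3/N1 = 1/(47/35 − 1) = 35/12
N3 = N1 + 2·N2  ⇒  N2/N1 = (N3/N1 − 1)/2 = (35/12 − 1)/2 = 23/24
smallest multiple with N1 ≥ 12 and N2 ≥ 10: k = 1  ⇒  N1 = 1·24 = 24, N2 = 1·23 = 23 (N1 ≤ 40, N2 ≤ 30, N2 ≠ N1 ✓), N3 = 24 + 2·23 = 70
check: (N1+N3)/N3 with N1 = 24, N3 = 70 gives 47/35; |achieved − target| = 0 ≤ 47/3500 ✓

N1=24 N2=23 achieved=47/35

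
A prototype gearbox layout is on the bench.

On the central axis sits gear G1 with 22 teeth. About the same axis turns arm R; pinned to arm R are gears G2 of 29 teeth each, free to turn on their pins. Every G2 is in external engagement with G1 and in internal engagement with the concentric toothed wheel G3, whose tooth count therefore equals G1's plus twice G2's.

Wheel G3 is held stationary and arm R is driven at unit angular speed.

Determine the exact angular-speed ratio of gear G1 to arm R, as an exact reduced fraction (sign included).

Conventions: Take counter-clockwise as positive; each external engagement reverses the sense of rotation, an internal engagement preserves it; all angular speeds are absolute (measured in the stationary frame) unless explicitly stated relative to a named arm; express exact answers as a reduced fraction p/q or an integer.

51/11

topology: planetary set — G1 22T / G2 29T / G3 80T, arm = carrier (Willis)
ring teeth: 22 + 2·29 = 80
22(ω_sun−ω_arm) = −80(ω_ring−ω_arm),  ω_ring = 0, ω_arm = 1
ω_sun = 1 − (80/22)(0−1) = 51/11
ω_out/ω_in = 51/11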